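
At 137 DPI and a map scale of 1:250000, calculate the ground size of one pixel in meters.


pixel_cm = 2.54 / 137 ≈ 0.01854 cm
ground = pixel_cm * 250000 / 100 = 2.54 * 250000 / (137 * 100) = 635000 / 13700 ≈ 46.35 m

46.35 m


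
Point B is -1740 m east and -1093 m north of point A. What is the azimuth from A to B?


az = atan2(-1740, -1093) = -122.1 deg
adjusted to 0-360: 237.9 degrees

237.9 degrees


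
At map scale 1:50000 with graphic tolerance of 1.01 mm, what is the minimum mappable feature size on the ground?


ground = 1.01 mm * 50000 / 1000 = 50.5 m

50.5 m


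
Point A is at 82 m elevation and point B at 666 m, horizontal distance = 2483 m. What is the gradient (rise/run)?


gradient = (666 - 82) / 2483 = 584 / 2483 = 0.2352

0.2352


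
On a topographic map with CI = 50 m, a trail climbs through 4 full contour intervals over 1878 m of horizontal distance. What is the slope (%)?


elevation change = 4 * 50 = 200 m
slope = 200 / 1878 * 100 = 10.6%

10.6%


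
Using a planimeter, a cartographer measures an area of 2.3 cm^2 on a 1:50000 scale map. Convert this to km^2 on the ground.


ground_area = 2.3 * (50000/100)^2 = 575000.0 m^2 = 0.575 km^2

0.575 km^2


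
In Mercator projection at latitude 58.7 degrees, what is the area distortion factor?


area_distortion = 1/cos^2(58.7) = 3.705

3.705


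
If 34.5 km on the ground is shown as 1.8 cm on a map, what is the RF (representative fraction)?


ground = 34.5 km = 3450000 cm; RF denominator = ground / map = 3450000 / 1.8 ≈ 1916667; RF = 1:1916667

1:1916667


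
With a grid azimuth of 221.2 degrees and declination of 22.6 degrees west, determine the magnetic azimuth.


magnetic azimuth = grid azimuth - declination (east +ve)
mag_az = 221.2 - -22.6 = 243.8 degrees

243.8 degrees


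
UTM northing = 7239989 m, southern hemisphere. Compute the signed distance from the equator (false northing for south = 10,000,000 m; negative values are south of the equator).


For southern: actual = 7239989 - 10000000 = -2760011 m

-2760011 m


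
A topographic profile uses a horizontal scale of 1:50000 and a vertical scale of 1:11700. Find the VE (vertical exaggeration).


VE = horizontal_scale / vertical_scale = 50000 / 11700 ≈ 4.3

4.3x


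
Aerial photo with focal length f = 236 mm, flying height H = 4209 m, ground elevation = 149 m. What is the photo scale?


scale = f / (H - h) = 236 mm / 4060 m = 236 / 4060000 = 1:17203

1:17203


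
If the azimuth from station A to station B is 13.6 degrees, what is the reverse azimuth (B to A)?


back azimuth = (13.6 + 180) mod 360 = 193.6 degrees

193.6 degrees


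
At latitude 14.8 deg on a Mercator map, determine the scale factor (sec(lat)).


SF = 1 / cos(14.8) = 1 / 0.966823 = 1.034

1.034


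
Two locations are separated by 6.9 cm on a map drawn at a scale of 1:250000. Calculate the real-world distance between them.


ground = 6.9 cm * 250000 / 100 = 17250.0 m = 17.25 km

17.25 km


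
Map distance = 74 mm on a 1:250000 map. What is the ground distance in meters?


ground = 74 mm * 250000 / 1000 = 18500.0 m

18500.0 m


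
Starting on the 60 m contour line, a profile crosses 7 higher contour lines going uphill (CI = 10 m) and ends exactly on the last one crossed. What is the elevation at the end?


elevation = 60 + 7 * 10 = 130 m

130 m


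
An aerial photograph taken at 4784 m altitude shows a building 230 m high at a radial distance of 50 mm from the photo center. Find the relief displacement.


d = h * r / H = 230 * 50 / 4784 = 2.4 mm

2.4 mm


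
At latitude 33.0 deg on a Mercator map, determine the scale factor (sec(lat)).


SF = 1 / cos(33.0) = 1 / 0.838671 = 1.192

1.192


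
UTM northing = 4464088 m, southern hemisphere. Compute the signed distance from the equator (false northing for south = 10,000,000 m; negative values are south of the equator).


For southern: actual = 4464088 - 10000000 = -5535912 m

-5535912 m


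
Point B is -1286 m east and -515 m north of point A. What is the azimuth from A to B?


az = atan2(-1286, -515) = -111.8 deg
adjusted to 0-360: 248.2 degrees

248.2 degrees


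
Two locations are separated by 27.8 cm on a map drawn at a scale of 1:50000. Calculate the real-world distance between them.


ground = 27.8 cm * 50000 / 100 = 13900.0 m = 13.9 km

13.9 km


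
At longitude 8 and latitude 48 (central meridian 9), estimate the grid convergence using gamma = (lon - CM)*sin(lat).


gamma = (8 - 9) * sin(48) = -1 * 0.743145 = -0.743 degrees

-0.743 degrees


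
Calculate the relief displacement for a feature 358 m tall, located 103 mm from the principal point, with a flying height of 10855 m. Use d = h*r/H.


d = h * r / H = 358 * 103 / 10855 = 3.4 mm

3.4 mm


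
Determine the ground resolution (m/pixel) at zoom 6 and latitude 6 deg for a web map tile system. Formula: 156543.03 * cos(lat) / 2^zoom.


res = 156543.03 * cos(6) / 2^6 = 156543.03 * 0.9945219 / 64 = 2432.59 m/pixel

2432.59 m/pixel


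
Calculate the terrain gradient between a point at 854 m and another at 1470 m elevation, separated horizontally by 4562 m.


gradient = (1470 - 854) / 4562 = 616 / 4562 = 0.135

0.135


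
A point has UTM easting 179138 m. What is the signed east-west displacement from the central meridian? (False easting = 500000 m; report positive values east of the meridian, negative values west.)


displacement = 179138 - 500000 = -320862 m

-320862 m


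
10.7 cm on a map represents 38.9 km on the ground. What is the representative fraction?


ground = 38.9 km = 3890000 cm; RF denominator = ground / map = 3890000 / 10.7 ≈ 363551; RF = 1:363551

1:363551


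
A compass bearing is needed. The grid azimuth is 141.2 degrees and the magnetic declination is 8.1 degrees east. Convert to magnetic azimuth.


magnetic azimuth = grid azimuth - declination (east +ve)
mag_az = 141.2 - 8.1 = 133.1 degrees

133.1 degrees


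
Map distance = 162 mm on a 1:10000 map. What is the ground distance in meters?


ground = 162 mm * 10000 / 1000 = 1620.0 m

1620.0 m


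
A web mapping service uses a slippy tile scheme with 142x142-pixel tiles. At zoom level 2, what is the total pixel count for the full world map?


tiles per axis = 2^2 = 4
total tiles = 4^2 = 16
pixels per axis = 4 * 142 = 568
total pixels = 568^2 = 322624

322624 pixels


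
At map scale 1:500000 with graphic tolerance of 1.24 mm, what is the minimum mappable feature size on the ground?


ground = 1.24 mm * 500000 / 1000 = 620.0 m

620.0 m


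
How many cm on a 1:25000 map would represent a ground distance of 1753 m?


map_cm = 1753 * 100 / 25000 = 7.012 cm ≈ 7.01 cm

7.01 cm


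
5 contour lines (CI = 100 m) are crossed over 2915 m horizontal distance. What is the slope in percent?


elevation change = 5 * 100 = 500 m
slope = 500 / 2915 * 100 = 17.2%

17.2%


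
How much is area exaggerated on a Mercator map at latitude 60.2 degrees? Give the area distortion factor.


area_distortion = 1/cos^2(60.2) = 4.049

4.049


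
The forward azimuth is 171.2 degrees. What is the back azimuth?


back azimuth = (171.2 + 180) mod 360 = 351.2 degrees

351.2 degrees


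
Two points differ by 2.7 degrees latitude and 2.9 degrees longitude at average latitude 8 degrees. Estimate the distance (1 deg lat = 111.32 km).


dlat_km = 2.7 * 111.32 = 300.564
dlon_km = 2.9 * 111.32 * cos(8) ≈ 319.686
dist = sqrt(300.564^2 + 319.686^2) ≈ 438.8 km

438.8 km


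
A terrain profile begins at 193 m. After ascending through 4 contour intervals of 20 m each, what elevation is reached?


elevation = 193 + 4 * 20 = 273 m

273 m


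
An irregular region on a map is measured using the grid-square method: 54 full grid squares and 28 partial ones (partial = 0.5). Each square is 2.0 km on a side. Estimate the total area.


effective squares = 54 + 28 * 0.5 = 68.0
area = 68.0 * 4.0 = 272.0 km^2

272.0 km^2


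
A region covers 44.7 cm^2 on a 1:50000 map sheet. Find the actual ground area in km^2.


ground_area = 44.7 * (50000/100)^2 = 11175000.0 m^2 = 11.175 km^2

11.175 km^2


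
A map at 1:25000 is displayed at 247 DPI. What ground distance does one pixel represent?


pixel_cm = 2.54 / 247 ≈ 0.010283 cm
ground = pixel_cm * 25000 / 100 = 2.54 * 25000 / (247 * 100) = 63500 / 24700 ≈ 2.57 m

2.57 m


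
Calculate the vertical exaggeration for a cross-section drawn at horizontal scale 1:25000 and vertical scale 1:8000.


VE = horizontal_scale / vertical_scale = 25000 / 8000 = 3.125 ≈ 3.1

3.1x


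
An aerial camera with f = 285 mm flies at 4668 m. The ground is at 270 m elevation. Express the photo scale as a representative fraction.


scale = f / (H - h) = 285 mm / 4398 m = 285 / 4398000 = 1:15432

1:15432


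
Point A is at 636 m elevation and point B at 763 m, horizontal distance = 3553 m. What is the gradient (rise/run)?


gradient = (763 - 636) / 3553 = 127 / 3553 = 0.0357

0.0357


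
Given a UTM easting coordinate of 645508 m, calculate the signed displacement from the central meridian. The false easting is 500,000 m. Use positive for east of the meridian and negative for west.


displacement = 645508 - 500000 = 145508 m

145508 m


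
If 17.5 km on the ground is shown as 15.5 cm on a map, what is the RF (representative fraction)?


ground = 17.5 km = 1750000 cm; RF denominator = ground / map = 1750000 / 15.5 ≈ 112903; RF = 1:112903

1:112903


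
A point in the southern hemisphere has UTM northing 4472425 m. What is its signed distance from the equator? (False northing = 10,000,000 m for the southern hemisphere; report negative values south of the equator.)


For southern: actual = 4472425 - 10000000 = -5527575 m

-5527575 m


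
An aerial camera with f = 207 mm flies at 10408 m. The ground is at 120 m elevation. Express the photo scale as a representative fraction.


scale = f / (H - h) = 207 mm / 10288 m = 207 / 10288000 = 1:49700

1:49700


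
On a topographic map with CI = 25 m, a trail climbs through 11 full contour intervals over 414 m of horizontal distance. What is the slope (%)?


elevation change = 11 * 25 = 275 m
slope = 275 / 414 * 100 = 66.4%

66.4%


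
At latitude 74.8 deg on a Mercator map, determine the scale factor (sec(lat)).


SF = 1 / cos(74.8) = 1 / 0.262189 = 3.814

3.814


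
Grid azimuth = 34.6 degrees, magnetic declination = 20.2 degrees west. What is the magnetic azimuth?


magnetic azimuth = grid azimuth - declination (east +ve)
mag_az = 34.6 - -20.2 = 54.8 degrees

54.8 degrees


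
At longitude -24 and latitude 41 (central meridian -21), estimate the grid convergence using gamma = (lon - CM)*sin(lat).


gamma = (-24 - -21) * sin(41) = -3 * 0.656059 = -1.968 degrees

-1.968 degrees


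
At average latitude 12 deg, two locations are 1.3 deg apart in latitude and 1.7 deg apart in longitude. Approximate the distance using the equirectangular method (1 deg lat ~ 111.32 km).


dlat_km = 1.3 * 111.32 = 144.716
dlon_km = 1.7 * 111.32 * cos(12) ≈ 185.109
dist = sqrt(144.716^2 + 185.109^2) ≈ 235.0 km

235.0 km


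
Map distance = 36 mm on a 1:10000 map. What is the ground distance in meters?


ground = 36 mm * 10000 / 1000 = 360.0 m

360.0 m


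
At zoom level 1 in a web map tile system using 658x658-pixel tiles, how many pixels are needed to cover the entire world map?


tiles per axis = 2^1 = 2
total tiles = 2^2 = 4
pixels per axis = 2 * 658 = 1316
total pixels = 1316^2 = 1731856

1731856 pixels


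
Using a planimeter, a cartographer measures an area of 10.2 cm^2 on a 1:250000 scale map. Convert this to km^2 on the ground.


ground_area = 10.2 * (250000/100)^2 = 63750000.0 m^2 = 63.75 km^2

63.75 km^2


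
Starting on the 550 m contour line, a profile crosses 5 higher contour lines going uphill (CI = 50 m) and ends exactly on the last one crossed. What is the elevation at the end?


elevation = 550 + 5 * 50 = 800 m

800 m


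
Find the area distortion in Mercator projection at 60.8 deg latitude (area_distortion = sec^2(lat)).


area_distortion = 1/cos^2(60.8) = 4.202

4.202


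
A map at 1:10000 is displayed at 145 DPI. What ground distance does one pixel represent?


pixel_cm = 2.54 / 145 ≈ 0.017517 cm
ground = pixel_cm * 10000 / 100 = 2.54 * 10000 / (145 * 100) = 25400 / 14500 ≈ 1.75 m

1.75 m


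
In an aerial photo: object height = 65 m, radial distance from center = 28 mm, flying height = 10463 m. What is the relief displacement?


d = h * r / H = 65 * 28 / 10463 = 0.17 mm

0.17 mm


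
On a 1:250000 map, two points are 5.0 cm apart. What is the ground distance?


ground = 5.0 cm * 250000 / 100 = 12500.0 m = 12.5 km

12.5 km


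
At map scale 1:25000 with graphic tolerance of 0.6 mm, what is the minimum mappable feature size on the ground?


ground = 0.6 mm * 25000 / 1000 = 15.0 m

15.0 m


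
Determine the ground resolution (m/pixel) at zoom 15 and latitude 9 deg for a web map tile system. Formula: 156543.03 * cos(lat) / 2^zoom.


res = 156543.03 * cos(9) / 2^15 = 156543.03 * 0.98768834 / 32768 = 4.72 m/pixel

4.72 m/pixel


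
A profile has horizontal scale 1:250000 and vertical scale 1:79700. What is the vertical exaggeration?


VE = horizontal_scale / vertical_scale = 250000 / 79700 ≈ 3.1

3.1x


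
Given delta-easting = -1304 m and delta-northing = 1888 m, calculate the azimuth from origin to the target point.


az = atan2(-1304, 1888) = -34.6 deg
adjusted to 0-360: 325.4 degrees

325.4 degrees


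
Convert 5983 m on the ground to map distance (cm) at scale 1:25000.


map_cm = 5983 * 100 / 25000 = 23.932 cm ≈ 23.93 cm

23.93 cm


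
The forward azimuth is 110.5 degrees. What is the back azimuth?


back azimuth = (110.5 + 180) mod 360 = 290.5 degrees

290.5 degrees


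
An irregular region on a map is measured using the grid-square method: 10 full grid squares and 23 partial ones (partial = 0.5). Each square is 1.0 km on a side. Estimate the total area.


effective squares = 10 + 23 * 0.5 = 21.5
area = 21.5 * 1.0 = 21.5 km^2

21.5 km^2


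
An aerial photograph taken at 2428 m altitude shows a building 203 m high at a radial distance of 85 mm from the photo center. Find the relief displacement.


d = h * r / H = 203 * 85 / 2428 = 7.11 mm

7.11 mm


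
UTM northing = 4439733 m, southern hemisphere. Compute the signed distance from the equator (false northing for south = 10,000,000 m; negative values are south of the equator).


For southern: actual = 4439733 - 10000000 = -5560267 m

-5560267 m


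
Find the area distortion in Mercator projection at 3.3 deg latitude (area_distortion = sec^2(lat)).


area_distortion = 1/cos^2(3.3) = 1.003

1.003


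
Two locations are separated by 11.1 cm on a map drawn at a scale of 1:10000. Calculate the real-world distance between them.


ground = 11.1 cm * 10000 / 100 = 1110.0 m = 1.11 km

1.11 km


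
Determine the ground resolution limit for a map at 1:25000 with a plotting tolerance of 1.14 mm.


ground = 1.14 mm * 25000 / 1000 = 28.5 m

28.5 m


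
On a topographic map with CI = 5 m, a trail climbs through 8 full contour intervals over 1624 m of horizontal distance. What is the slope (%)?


elevation change = 8 * 5 = 40 m
slope = 40 / 1624 * 100 = 2.5%

2.5%


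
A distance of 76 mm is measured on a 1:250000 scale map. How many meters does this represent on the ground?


ground = 76 mm * 250000 / 1000 = 19000.0 m

19000.0 m


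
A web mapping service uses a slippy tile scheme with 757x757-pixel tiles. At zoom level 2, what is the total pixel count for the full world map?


tiles per axis = 2^2 = 4
total tiles = 4^2 = 16
pixels per axis = 4 * 757 = 3028
total pixels = 3028^2 = 9168784

9168784 pixels


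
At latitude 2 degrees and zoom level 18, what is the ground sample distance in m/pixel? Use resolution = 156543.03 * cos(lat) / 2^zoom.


res = 156543.03 * cos(2) / 2^18 = 156543.03 * 0.99939083 / 262144 = 0.6 m/pixel

0.6 m/pixel


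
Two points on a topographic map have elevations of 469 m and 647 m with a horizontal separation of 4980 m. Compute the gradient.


gradient = (647 - 469) / 4980 = 178 / 4980 = 0.0357

0.0357


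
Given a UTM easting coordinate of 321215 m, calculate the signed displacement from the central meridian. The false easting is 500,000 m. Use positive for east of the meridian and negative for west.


displacement = 321215 - 500000 = -178785 m

-178785 m


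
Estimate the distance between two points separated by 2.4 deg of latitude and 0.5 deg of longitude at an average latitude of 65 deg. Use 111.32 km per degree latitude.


dlat_km = 2.4 * 111.32 = 267.168
dlon_km = 0.5 * 111.32 * cos(65) ≈ 23.523
dist = sqrt(267.168^2 + 23.523^2) ≈ 268.2 km

268.2 km


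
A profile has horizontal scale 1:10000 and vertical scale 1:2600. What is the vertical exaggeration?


VE = horizontal_scale / vertical_scale = 10000 / 2600 ≈ 3.8

3.8x


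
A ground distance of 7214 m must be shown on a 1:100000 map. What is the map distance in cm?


map_cm = 7214 * 100 / 100000 = 7.214 cm ≈ 7.21 cm

7.21 cm


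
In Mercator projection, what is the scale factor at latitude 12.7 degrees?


SF = 1 / cos(12.7) = 1 / 0.975535 = 1.025

1.025


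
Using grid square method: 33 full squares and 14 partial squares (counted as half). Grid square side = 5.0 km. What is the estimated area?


effective squares = 33 + 14 * 0.5 = 40.0
area = 40.0 * 25.0 = 1000.0 km^2

1000.0 km^2


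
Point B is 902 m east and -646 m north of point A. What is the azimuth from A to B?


az = atan2(902, -646) = 125.6 deg
adjusted to 0-360: 125.6 degrees

125.6 degrees


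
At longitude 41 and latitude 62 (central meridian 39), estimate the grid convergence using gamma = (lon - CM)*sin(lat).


gamma = (41 - 39) * sin(62) = 2 * 0.882948 = 1.766 degrees

1.766 degrees


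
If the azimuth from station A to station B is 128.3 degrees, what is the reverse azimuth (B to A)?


back azimuth = (128.3 + 180) mod 360 = 308.3 degrees

308.3 degrees


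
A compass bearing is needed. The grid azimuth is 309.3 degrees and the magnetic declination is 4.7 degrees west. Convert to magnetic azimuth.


magnetic azimuth = grid azimuth - declination (east +ve)
mag_az = 309.3 - -4.7 = 314.0 degrees

314.0 degrees


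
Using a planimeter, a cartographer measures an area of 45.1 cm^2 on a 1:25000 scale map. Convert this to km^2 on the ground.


ground_area = 45.1 * (25000/100)^2 = 2818750.0 m^2 = 2.81875 km^2 ≈ 2.819 km^2

2.819 km^2


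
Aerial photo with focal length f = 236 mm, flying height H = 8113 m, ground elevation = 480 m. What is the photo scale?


scale = f / (H - h) = 236 mm / 7633 m = 236 / 7633000 = 1:32343

1:32343


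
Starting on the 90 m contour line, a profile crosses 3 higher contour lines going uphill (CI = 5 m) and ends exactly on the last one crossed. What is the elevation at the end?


elevation = 90 + 3 * 5 = 105 m

105 m


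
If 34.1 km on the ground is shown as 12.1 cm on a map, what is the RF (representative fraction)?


ground = 34.1 km = 3410000 cm; RF denominator = ground / map = 3410000 / 12.1 ≈ 281818; RF = 1:281818

1:281818


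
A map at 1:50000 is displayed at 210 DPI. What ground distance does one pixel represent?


pixel_cm = 2.54 / 210 ≈ 0.012095 cm
ground = pixel_cm * 50000 / 100 = 2.54 * 50000 / (210 * 100) = 127000 / 21000 ≈ 6.05 m

6.05 m


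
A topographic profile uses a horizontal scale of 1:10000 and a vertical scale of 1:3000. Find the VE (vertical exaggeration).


VE = horizontal_scale / vertical_scale = 10000 / 3000 ≈ 3.3

3.3x


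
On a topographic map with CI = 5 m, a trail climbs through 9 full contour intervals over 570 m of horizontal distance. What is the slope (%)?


elevation change = 9 * 5 = 45 m
slope = 45 / 570 * 100 = 7.9%

7.9%


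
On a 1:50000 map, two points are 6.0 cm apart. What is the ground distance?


ground = 6.0 cm * 50000 / 100 = 3000.0 m = 3.0 km

3.0 km


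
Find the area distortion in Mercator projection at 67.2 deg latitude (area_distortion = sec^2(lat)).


area_distortion = 1/cos^2(67.2) = 6.659

6.659


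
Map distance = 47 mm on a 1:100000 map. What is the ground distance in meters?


ground = 47 mm * 100000 / 1000 = 4700.0 m

4700.0 m


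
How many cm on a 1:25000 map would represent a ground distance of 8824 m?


map_cm = 8824 * 100 / 25000 = 35.296 cm ≈ 35.3 cm

35.3 cm


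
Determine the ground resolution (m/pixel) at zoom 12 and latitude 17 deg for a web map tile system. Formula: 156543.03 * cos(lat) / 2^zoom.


res = 156543.03 * cos(17) / 2^12 = 156543.03 * 0.95630476 / 4096 = 36.55 m/pixel

36.55 m/pixel


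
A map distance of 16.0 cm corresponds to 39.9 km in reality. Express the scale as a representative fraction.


ground = 39.9 km = 3990000 cm; RF denominator = ground / map = 3990000 / 16.0 = 249375; RF = 1:249375

1:249375


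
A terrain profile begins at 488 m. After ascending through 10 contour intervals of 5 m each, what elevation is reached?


elevation = 488 + 10 * 5 = 538 m

538 m


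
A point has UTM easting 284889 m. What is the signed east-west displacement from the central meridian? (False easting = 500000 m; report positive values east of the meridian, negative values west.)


displacement = 284889 - 500000 = -215111 m

-215111 m


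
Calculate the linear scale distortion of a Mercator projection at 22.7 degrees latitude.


SF = 1 / cos(22.7) = 1 / 0.922538 = 1.084

1.084


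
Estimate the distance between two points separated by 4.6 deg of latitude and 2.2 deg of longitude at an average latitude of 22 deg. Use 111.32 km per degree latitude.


dlat_km = 4.6 * 111.32 = 512.072
dlon_km = 2.2 * 111.32 * cos(22) ≈ 227.071
dist = sqrt(512.072^2 + 227.071^2) ≈ 560.2 km

560.2 km


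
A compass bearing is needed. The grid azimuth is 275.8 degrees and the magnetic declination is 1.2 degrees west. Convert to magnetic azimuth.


magnetic azimuth = grid azimuth - declination (east +ve)
mag_az = 275.8 - -1.2 = 277.0 degrees

277.0 degrees


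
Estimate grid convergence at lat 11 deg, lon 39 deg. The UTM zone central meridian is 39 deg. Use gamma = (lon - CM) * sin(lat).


gamma = (39 - 39) * sin(11) = 0 * 0.190809 = 0.0 degrees

0.0 degrees


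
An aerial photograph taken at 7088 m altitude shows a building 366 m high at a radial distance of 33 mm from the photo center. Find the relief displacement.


d = h * r / H = 366 * 33 / 7088 = 1.7 mm

1.7 mm


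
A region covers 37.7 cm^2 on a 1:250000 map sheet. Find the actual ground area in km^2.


ground_area = 37.7 * (250000/100)^2 = 235625000.0 m^2 = 235.625 km^2

235.625 km^2


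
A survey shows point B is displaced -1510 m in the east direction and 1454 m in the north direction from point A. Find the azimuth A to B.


az = atan2(-1510, 1454) = -46.1 deg
adjusted to 0-360: 313.9 degrees

313.9 degrees


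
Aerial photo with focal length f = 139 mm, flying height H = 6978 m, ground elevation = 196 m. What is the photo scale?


scale = f / (H - h) = 139 mm / 6782 m = 139 / 6782000 = 1:48791

1:48791


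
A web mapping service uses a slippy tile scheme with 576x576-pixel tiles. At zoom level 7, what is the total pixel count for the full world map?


tiles per axis = 2^7 = 128
total tiles = 128^2 = 16384
pixels per axis = 128 * 576 = 73728
total pixels = 73728^2 = 5435817984

5435817984 pixels


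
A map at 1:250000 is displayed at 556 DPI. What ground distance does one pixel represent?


pixel_cm = 2.54 / 556 ≈ 0.004568 cm
ground = pixel_cm * 250000 / 100 = 2.54 * 250000 / (556 * 100) = 635000 / 55600 ≈ 11.42 m

11.42 m


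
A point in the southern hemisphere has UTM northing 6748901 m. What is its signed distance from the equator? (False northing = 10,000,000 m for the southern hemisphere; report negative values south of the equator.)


For southern: actual = 6748901 - 10000000 = -3251099 m

-3251099 m


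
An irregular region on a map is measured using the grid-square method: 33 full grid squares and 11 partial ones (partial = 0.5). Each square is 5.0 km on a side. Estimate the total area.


effective squares = 33 + 11 * 0.5 = 38.5
area = 38.5 * 25.0 = 962.5 km^2

962.5 km^2


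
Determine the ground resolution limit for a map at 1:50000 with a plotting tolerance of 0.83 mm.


ground = 0.83 mm * 50000 / 1000 = 41.5 m

41.5 m


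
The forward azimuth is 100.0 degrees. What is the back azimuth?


back azimuth = (100.0 + 180) mod 360 = 280.0 degrees

280.0 degrees


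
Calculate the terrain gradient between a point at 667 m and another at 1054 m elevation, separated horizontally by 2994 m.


gradient = (1054 - 667) / 2994 = 387 / 2994 = 0.1293

0.1293


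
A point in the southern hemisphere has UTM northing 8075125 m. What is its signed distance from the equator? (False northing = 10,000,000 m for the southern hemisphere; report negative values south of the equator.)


For southern: actual = 8075125 - 10000000 = -1924875 m

-1924875 m


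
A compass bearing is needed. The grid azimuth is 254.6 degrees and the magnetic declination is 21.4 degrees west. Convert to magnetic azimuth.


magnetic azimuth = grid azimuth - declination (east +ve)
mag_az = 254.6 - -21.4 = 276.0 degrees

276.0 degrees


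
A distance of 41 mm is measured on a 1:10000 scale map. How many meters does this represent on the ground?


ground = 41 mm * 10000 / 1000 = 410.0 m

410.0 m


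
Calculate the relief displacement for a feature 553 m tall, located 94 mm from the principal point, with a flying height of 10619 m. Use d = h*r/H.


d = h * r / H = 553 * 94 / 10619 = 4.9 mm

4.9 mm


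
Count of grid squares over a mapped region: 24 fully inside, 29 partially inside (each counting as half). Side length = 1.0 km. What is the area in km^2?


effective squares = 24 + 29 * 0.5 = 38.5
area = 38.5 * 1.0 = 38.5 km^2

38.5 km^2


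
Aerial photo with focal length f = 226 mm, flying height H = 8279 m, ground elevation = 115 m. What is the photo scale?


scale = f / (H - h) = 226 mm / 8164 m = 226 / 8164000 = 1:36124

1:36124


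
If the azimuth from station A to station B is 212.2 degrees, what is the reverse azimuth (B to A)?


back azimuth = (212.2 + 180) mod 360 = 32.2 degrees

32.2 degrees


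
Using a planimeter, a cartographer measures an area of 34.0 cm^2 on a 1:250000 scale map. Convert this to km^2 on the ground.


ground_area = 34.0 * (250000/100)^2 = 212500000.0 m^2 = 212.5 km^2

212.5 km^2


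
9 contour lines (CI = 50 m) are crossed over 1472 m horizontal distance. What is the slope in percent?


elevation change = 9 * 50 = 450 m
slope = 450 / 1472 * 100 = 30.6%

30.6%


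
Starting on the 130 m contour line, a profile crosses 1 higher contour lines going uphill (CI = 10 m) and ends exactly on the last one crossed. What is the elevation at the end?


elevation = 130 + 1 * 10 = 140 m

140 m


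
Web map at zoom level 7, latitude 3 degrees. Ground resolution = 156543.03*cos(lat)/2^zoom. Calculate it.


res = 156543.03 * cos(3) / 2^7 = 156543.03 * 0.99862953 / 128 = 1221.32 m/pixel

1221.32 m/pixel


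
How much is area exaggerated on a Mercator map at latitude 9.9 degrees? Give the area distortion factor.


area_distortion = 1/cos^2(9.9) = 1.03

1.03


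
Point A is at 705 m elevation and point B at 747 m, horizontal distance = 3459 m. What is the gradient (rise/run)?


gradient = (747 - 705) / 3459 = 42 / 3459 = 0.0121

0.0121


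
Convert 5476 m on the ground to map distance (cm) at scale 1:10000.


map_cm = 5476 * 100 / 10000 = 54.76 cm

54.76 cm


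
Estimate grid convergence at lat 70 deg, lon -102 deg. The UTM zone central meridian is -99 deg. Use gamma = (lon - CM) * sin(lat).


gamma = (-102 - -99) * sin(70) = -3 * 0.939693 = -2.819 degrees

-2.819 degrees


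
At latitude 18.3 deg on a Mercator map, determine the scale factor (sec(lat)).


SF = 1 / cos(18.3) = 1 / 0.949425 = 1.053

1.053


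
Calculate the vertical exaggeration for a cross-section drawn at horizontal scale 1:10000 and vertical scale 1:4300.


VE = horizontal_scale / vertical_scale = 10000 / 4300 ≈ 2.3

2.3x


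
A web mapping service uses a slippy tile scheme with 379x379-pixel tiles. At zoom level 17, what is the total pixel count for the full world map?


tiles per axis = 2^17 = 131072
total tiles = 131072^2 = 17179869184
pixels per axis = 131072 * 379 = 49676288
total pixels = 49676288^2 = 2467733589458944

2467733589458944 pixels


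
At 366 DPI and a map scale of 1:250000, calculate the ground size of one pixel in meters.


pixel_cm = 2.54 / 366 ≈ 0.00694 cm
ground = pixel_cm * 250000 / 100 = 2.54 * 250000 / (366 * 100) = 635000 / 36600 ≈ 17.35 m

17.35 m


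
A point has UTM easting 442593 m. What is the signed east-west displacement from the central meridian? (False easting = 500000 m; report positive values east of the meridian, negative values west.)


displacement = 442593 - 500000 = -57407 m

-57407 m


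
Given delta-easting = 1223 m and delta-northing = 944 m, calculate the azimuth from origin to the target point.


az = atan2(1223, 944) = 52.3 deg
adjusted to 0-360: 52.3 degrees

52.3 degrees


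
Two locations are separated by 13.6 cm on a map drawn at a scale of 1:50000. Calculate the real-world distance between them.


ground = 13.6 cm * 50000 / 100 = 6800.0 m = 6.8 km

6.8 km


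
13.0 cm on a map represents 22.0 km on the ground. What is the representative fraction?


ground = 22.0 km = 2200000 cm; RF denominator = ground / map = 2200000 / 13.0 ≈ 169231; RF = 1:169231

1:169231


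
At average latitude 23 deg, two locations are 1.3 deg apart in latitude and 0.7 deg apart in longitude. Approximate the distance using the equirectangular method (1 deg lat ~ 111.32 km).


dlat_km = 1.3 * 111.32 = 144.716
dlon_km = 0.7 * 111.32 * cos(23) ≈ 71.729
dist = sqrt(144.716^2 + 71.729^2) ≈ 161.5 km

161.5 km


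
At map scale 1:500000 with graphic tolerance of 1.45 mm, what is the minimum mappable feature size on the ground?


ground = 1.45 mm * 500000 / 1000 = 725.0 m

725.0 m


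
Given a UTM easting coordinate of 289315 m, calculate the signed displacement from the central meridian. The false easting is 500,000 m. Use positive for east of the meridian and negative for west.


displacement = 289315 - 500000 = -210685 m

-210685 m


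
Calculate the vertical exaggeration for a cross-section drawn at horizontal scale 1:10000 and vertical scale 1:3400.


VE = horizontal_scale / vertical_scale = 10000 / 3400 ≈ 2.9

2.9x


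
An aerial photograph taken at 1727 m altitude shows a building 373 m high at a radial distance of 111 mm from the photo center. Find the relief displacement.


d = h * r / H = 373 * 111 / 1727 = 23.97 mm

23.97 mm


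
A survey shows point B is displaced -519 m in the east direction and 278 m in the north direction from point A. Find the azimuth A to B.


az = atan2(-519, 278) = -61.8 deg
adjusted to 0-360: 298.2 degrees

298.2 degrees


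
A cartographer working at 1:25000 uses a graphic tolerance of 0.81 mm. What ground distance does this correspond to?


ground = 0.81 mm * 25000 / 1000 = 20.25 m

20.25 m


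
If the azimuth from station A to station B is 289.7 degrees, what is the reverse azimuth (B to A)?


back azimuth = (289.7 + 180) mod 360 = 109.7 degrees

109.7 degrees


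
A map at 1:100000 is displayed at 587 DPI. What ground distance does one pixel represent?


pixel_cm = 2.54 / 587 ≈ 0.004327 cm
ground = pixel_cm * 100000 / 100 = 2.54 * 100000 / (587 * 100) = 254000 / 58700 ≈ 4.33 m

4.33 m


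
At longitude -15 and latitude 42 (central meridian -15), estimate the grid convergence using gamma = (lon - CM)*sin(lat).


gamma = (-15 - -15) * sin(42) = 0 * 0.669131 = 0.0 degrees

0.0 degrees


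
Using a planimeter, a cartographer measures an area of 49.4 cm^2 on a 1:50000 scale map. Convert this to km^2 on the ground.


ground_area = 49.4 * (50000/100)^2 = 12350000.0 m^2 = 12.35 km^2

12.35 km^2


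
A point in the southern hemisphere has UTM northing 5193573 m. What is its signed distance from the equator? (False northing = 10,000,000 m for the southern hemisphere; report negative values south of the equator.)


For southern: actual = 5193573 - 10000000 = -4806427 m

-4806427 m


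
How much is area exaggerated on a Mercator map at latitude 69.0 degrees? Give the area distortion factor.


area_distortion = 1/cos^2(69.0) = 7.786

7.786


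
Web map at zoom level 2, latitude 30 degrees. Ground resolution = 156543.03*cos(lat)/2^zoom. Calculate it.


res = 156543.03 * cos(30) / 2^2 = 156543.03 * 0.8660254 / 4 = 33892.56 m/pixel

33892.56 m/pixel


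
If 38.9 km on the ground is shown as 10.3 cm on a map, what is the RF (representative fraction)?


ground = 38.9 km = 3890000 cm; RF denominator = ground / map = 3890000 / 10.3 ≈ 377670; RF = 1:377670

1:377670


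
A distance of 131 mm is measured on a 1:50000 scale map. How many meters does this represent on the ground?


ground = 131 mm * 50000 / 1000 = 6550.0 m

6550.0 m


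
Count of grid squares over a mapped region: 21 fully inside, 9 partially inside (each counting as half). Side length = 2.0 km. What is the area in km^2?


effective squares = 21 + 9 * 0.5 = 25.5
area = 25.5 * 4.0 = 102.0 km^2

102.0 km^2


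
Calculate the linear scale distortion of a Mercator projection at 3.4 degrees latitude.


SF = 1 / cos(3.4) = 1 / 0.99824 = 1.002

1.002


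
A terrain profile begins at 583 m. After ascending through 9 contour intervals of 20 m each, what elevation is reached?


elevation = 583 + 9 * 20 = 763 m

763 m


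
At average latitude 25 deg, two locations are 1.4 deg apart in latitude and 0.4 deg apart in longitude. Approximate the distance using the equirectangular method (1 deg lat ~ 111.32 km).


dlat_km = 1.4 * 111.32 = 155.848
dlon_km = 0.4 * 111.32 * cos(25) ≈ 40.356
dist = sqrt(155.848^2 + 40.356^2) ≈ 161.0 km

161.0 km


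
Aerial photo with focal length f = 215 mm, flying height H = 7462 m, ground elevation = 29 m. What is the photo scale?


scale = f / (H - h) = 215 mm / 7433 m = 215 / 7433000 = 1:34572

1:34572


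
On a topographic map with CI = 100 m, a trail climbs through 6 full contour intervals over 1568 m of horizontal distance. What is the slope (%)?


elevation change = 6 * 100 = 600 m
slope = 600 / 1568 * 100 = 38.3%

38.3%


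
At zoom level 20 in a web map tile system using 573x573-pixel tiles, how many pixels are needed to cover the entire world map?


tiles per axis = 2^20 = 1048576
total tiles = 1048576^2 = 1099511627776
pixels per axis = 1048576 * 573 = 600834048
total pixels = 600834048^2 = 361001553236066304

361001553236066304 pixels


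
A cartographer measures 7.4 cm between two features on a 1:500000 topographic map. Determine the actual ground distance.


ground = 7.4 cm * 500000 / 100 = 37000.0 m = 37.0 km

37.0 km


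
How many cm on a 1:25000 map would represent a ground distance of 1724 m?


map_cm = 1724 * 100 / 25000 = 6.896 cm ≈ 6.9 cm

6.9 cm


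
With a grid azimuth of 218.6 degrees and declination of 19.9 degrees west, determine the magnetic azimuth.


magnetic azimuth = grid azimuth - declination (east +ve)
mag_az = 218.6 - -19.9 = 238.5 degrees

238.5 degrees


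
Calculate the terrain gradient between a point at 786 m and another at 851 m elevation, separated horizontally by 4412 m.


gradient = (851 - 786) / 4412 = 65 / 4412 = 0.0147

0.0147


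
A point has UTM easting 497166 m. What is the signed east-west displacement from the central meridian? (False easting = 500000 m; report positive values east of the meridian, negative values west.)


displacement = 497166 - 500000 = -2834 m

-2834 m


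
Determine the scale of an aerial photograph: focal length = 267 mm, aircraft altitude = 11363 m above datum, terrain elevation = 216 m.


scale = f / (H - h) = 267 mm / 11147 m = 267 / 11147000 = 1:41749

1:41749


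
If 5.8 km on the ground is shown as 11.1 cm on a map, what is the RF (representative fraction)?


ground = 5.8 km = 580000 cm; RF denominator = ground / map = 580000 / 11.1 ≈ 52252; RF = 1:52252

1:52252


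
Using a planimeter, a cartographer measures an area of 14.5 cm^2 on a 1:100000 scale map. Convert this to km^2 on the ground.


ground_area = 14.5 * (100000/100)^2 = 14500000.0 m^2 = 14.5 km^2

14.5 km^2


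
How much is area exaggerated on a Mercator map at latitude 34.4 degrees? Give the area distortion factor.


area_distortion = 1/cos^2(34.4) = 1.469

1.469


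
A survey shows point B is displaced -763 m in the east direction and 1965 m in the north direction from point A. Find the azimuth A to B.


az = atan2(-763, 1965) = -21.2 deg
adjusted to 0-360: 338.8 degrees

338.8 degrees


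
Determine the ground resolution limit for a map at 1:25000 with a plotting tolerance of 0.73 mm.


ground = 0.73 mm * 25000 / 1000 = 18.25 m

18.25 m


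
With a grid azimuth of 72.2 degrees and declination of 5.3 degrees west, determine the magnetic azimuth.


magnetic azimuth = grid azimuth - declination (east +ve)
mag_az = 72.2 - -5.3 = 77.5 degrees

77.5 degrees


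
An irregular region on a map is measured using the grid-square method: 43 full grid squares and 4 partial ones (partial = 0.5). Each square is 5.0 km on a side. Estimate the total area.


effective squares = 43 + 4 * 0.5 = 45.0
area = 45.0 * 25.0 = 1125.0 km^2

1125.0 km^2


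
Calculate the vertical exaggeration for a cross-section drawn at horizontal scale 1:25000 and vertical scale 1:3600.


VE = horizontal_scale / vertical_scale = 25000 / 3600 ≈ 6.9

6.9x


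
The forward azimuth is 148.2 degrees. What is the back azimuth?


back azimuth = (148.2 + 180) mod 360 = 328.2 degrees

328.2 degrees


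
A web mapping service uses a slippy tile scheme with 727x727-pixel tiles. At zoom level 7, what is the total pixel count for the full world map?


tiles per axis = 2^7 = 128
total tiles = 128^2 = 16384
pixels per axis = 128 * 727 = 93056
total pixels = 93056^2 = 8659419136

8659419136 pixels


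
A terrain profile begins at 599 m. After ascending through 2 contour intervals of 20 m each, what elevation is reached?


elevation = 599 + 2 * 20 = 639 m

639 m


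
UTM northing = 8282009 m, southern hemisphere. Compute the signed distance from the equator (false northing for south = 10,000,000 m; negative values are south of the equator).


For southern: actual = 8282009 - 10000000 = -1717991 m

-1717991 m


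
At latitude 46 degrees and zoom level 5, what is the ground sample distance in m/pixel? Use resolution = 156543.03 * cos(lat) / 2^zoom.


res = 156543.03 * cos(46) / 2^5 = 156543.03 * 0.69465837 / 32 = 3398.25 m/pixel

3398.25 m/pixel


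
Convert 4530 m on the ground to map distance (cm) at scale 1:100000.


map_cm = 4530 * 100 / 100000 = 4.53 cm

4.53 cm


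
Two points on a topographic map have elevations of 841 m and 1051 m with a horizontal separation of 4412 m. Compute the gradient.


gradient = (1051 - 841) / 4412 = 210 / 4412 = 0.0476

0.0476


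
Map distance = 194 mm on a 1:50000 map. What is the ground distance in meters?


ground = 194 mm * 50000 / 1000 = 9700.0 m

9700.0 m


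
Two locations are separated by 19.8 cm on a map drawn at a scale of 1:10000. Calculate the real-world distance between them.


ground = 19.8 cm * 10000 / 100 = 1980.0 m = 1.98 km

1.98 km
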